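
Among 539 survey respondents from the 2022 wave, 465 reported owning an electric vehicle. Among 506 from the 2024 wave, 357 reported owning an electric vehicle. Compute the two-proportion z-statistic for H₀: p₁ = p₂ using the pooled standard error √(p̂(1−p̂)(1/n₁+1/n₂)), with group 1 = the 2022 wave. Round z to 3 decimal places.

z = 6.198

Sample proportions: p̂₁ = 465/539 = 0.86271 and p̂₂ = 357/506 = 0.70553.
Pooling: p̂ = 822/1045 = 0.78660.
SE = √[p̂(1−p̂)(1/n₁+1/n₂)] = √[0.78660·0.21340·(1/539+1/506)] ≈ 0.025361.
z = (p̂₁ − p̂₂)/SE = (0.86271 − 0.70553)/0.025361 = 0.15718/0.025361 = 6.198.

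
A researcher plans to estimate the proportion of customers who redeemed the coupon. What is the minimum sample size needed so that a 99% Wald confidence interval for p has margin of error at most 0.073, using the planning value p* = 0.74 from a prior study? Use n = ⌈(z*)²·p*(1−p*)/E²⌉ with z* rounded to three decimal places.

n = 240

z* = 2.576 at the 99% level.
p*(1−p*) = 0.1924.
Required n before rounding: 6.635776 × 0.1924 / 0.073² = 239.580.
Rounding up, n = 240.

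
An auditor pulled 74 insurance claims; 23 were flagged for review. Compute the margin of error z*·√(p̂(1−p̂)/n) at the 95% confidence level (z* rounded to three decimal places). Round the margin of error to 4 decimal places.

Sample proportion p̂ = 23/74 = 0.31081.
SE(p̂) = √(0.31081·0.68919/74) = 0.053802.
For 95% confidence, z* = 1.960.
ME = 1.960·0.053802 = 0.1055.

ME = 0.1055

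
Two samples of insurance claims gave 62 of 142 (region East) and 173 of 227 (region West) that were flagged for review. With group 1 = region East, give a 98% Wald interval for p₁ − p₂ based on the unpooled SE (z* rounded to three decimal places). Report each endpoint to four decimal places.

p̂₁ = 0.43662, p̂₂ = 0.76211, so the observed difference is -0.32549.
SE = √(0.001732274 + 0.000798661) = √0.002530935 = 0.050308.
For 98% confidence, z* = 2.326. Margin = 2.326·0.050308 = 0.11702.
CI: -0.32549 ± 0.11702 = (-0.4425, -0.2085).

(-0.4425, -0.2085)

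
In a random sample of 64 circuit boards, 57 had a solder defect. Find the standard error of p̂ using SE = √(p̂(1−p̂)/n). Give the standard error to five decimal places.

SE = 0.03901

p̂ = 57/64 = 0.89062.
p̂(1−p̂) = 0.89062·0.10938 = 0.097416.
Dividing by n and taking the root: √0.001522125 = 0.03901.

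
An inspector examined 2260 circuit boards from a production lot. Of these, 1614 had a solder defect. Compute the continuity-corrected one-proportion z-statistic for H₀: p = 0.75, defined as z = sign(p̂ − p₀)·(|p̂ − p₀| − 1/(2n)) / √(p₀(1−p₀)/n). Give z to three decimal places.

z = -3.911

The sample proportion is 1614/2260 = 0.71416. p̂ − p₀ = -0.035841.
Continuity correction 1/(2n) = 1/4520 = 0.000221.
Corrected numerator: |-0.035841| − 0.000221 = 0.035620.
Null standard error: √(0.75·0.25/2260) = √0.000082965 = 0.009108.
z = −0.035620/0.009108 = -3.911.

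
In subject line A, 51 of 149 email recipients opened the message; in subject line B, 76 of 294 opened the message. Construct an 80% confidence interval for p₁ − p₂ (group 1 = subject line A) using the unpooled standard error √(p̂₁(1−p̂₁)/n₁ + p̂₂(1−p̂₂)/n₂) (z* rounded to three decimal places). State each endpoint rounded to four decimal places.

(0.0242, 0.1434)

p̂₁ = 0.34228, p̂₂ = 0.25850, so the observed difference is 0.08378.
Unpooled SE = √(p̂₁(1−p̂₁)/n₁ + p̂₂(1−p̂₂)/n₂) = √(0.001510906 + 0.000651971) = 0.046507.
For 80% confidence, z* = 1.282. Margin of error = 0.05962.
So the interval runs from 0.0242 to 0.1434.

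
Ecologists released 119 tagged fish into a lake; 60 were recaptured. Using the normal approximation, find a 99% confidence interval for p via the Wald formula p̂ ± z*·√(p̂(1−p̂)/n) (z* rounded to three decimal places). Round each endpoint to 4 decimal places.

With x = 60 successes in n = 119, p̂ = 0.50420.
Standard error of p̂: √(0.249982/119) = √0.002100692 = 0.045833.
z* = 2.576 at the 99% level.
Margin of error: 2.576 × 0.045833 = 0.11807.
CI: 0.50420 ± 0.11807 = (0.3861, 0.6223).

(0.3861, 0.6223)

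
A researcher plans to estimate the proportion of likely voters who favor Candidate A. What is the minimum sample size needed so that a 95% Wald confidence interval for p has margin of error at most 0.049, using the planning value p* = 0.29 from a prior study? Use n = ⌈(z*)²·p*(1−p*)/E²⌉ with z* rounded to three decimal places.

z* = 1.960 at the 95% level.
p*(1−p*) = 0.2059.
(z*)²·p*(1−p*)/E² = 3.841600·0.2059/0.002401 = 329.440.
⌈329.440⌉ = 330.

n = 330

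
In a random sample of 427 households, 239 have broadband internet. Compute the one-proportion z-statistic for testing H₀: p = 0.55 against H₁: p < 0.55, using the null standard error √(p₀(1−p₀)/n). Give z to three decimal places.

z = 0.404

p̂ = 239/427 = 0.55972.
Under H₀, SE = √(p₀(1−p₀)/n) = √(0.55·0.45/427) = √0.000579625 = 0.024075.
z = (0.55972 − 0.55)/0.024075 = 0.00972/0.024075 = 0.404.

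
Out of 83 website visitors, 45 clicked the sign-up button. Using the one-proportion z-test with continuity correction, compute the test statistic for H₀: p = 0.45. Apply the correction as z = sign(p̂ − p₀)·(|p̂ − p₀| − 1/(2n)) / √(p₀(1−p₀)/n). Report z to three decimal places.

z = 1.578

Sample proportion p̂ = 45/83 = 0.54217. p̂ − p₀ = 0.092169.
1/(2n) = 0.006024.
Corrected numerator: |0.092169| − 0.006024 = 0.086145.
Null standard error: √(0.45·0.55/83) = √0.002981928 = 0.054607.
z = (+)0.086145/0.054607 = 1.578.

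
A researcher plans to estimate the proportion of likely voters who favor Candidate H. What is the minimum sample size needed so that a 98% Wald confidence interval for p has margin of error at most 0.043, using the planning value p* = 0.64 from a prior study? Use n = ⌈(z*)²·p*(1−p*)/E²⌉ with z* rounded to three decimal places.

n = 675

z* = 2.326 at the 98% level.
p*(1−p*) = 0.2304.
Required n before rounding: 5.410276 × 0.2304 / 0.043² = 674.163.
⌈674.163⌉ = 675.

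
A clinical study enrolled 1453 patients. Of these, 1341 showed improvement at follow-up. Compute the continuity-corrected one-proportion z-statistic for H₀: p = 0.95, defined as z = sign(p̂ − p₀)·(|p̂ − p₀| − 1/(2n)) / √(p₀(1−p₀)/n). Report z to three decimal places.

p̂ = 1341/1453 = 0.92292. p̂ − p₀ = -0.027082.
Continuity correction 1/(2n) = 1/2906 = 0.000344.
Corrected numerator: |-0.027082| − 0.000344 = 0.026738.
Null standard error: √(0.95·0.05/1453) = √0.000032691 = 0.005718.
z = −0.026738/0.005718 = -4.676.

z = -4.676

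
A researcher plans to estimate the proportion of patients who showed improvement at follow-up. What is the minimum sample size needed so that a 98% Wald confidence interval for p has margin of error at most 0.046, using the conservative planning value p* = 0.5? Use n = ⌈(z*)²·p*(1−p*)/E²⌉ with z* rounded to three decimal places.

n = 640

z* = 2.326 at the 98% level.
p*(1−p*) = 0.50·0.50 = 0.2500.
(z*)²·p*(1−p*)/E² = 5.410276·0.2500/0.002116 = 639.210.
Rounding up, n = 640.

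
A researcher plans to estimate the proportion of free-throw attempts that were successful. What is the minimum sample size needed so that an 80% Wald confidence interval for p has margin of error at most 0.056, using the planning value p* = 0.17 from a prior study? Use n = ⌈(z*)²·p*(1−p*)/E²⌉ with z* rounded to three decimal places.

n = 74

The 80% critical value is z* = 1.282.
p*(1−p*) = 0.17·0.83 = 0.1411.
(z*)²·p*(1−p*)/E² = 1.643524·0.1411/0.003136 = 73.948.
⌈73.948⌉ = 74.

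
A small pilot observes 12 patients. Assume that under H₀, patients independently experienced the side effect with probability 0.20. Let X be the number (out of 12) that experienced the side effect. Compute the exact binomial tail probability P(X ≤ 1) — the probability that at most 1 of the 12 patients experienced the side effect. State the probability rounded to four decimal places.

P = 0.2749

X is binomial with n = 12 and p = 0.20.
P(X ≤ 1) = C(12,0)·0.20^0·0.80^12 + C(12,1)·0.20^1·0.80^11.
= 0.068719 + 0.206158 = 0.2749.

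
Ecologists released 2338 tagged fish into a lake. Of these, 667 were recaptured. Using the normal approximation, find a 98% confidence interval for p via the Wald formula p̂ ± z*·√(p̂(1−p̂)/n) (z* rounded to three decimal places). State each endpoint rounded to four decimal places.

(0.2636, 0.3070)

The sample proportion is 667/2338 = 0.28529.
SE = √(p̂(1−p̂)/n) = √(0.203898/2338) = 0.009339.
The 98% critical value is z* = 2.326.
Margin of error: 2.326 × 0.009339 = 0.02172.
Interval: 0.28529 ± 0.02172 → (0.2636, 0.3070).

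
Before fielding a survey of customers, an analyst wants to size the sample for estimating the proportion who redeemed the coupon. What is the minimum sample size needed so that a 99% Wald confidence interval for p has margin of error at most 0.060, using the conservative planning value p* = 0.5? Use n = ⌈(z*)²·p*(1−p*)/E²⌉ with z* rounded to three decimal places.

n = 461

For 99% confidence, z* = 2.576.
p*(1−p*) = 0.2500.
Required n before rounding: 6.635776 × 0.2500 / 0.060² = 460.818.
Rounding up, n = 461.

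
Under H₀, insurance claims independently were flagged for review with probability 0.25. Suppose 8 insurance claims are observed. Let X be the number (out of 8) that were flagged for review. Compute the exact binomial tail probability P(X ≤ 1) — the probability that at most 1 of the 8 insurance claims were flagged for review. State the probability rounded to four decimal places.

X ~ Binomial(n=8, p=0.25).
P(X ≤ 1) = C(8,0)·0.25^0·0.75^8 + C(8,1)·0.25^1·0.75^7.
= 0.100113 + 0.266968 = 0.3671.

P = 0.3671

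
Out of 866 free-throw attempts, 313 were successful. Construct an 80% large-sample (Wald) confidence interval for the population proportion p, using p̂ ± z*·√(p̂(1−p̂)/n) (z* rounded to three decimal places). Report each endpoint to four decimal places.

(0.3405, 0.3824)

p̂ = 313/866 = 0.36143.
SE(p̂) = √(0.36143·0.63857/866) = 0.016325.
The 80% critical value is z* = 1.282.
Margin of error: 1.282 × 0.016325 = 0.02093.
CI: 0.36143 ± 0.02093 = (0.3405, 0.3824).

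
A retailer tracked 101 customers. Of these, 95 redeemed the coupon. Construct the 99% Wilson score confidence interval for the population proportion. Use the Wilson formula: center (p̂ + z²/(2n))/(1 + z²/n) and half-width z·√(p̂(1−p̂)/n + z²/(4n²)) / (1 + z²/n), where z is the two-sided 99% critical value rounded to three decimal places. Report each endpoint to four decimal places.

p̂ = 95/101 = 0.94059; z = 2.576, so z² = 6.635776.
Denominator 1 + z²/n = 1 + 6.635776/101 = 1.065701.
Adjusted center: (0.94059 + z²/(2n))/1.065701 = 0.91343.
Radicand: p̂(1−p̂)/n + z²/(4n²) = 0.000553236 + 0.000162626 = 0.000715862.
Half-width = z·√(radicand)/denom = 2.576·0.026756/1.065701 = 0.06467.
So the interval runs from 0.8488 to 0.9781.

(0.8488, 0.9781)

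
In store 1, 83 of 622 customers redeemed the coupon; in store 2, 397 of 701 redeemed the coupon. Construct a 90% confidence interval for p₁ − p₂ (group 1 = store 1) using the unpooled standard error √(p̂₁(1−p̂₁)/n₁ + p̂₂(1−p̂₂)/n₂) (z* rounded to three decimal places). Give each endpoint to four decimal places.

p̂₁ = 0.13344, p̂₂ = 0.56633, so the observed difference is -0.43289.
Unpooled SE = √(p̂₁(1−p̂₁)/n₁ + p̂₂(1−p̂₂)/n₂) = √(0.000185907 + 0.000350356) = 0.023157.
z* = 1.645 at the 90% level. Margin = 1.645·0.023157 = 0.03809.
CI: -0.43289 ± 0.03809 = (-0.4710, -0.3948).

(-0.4710, -0.3948)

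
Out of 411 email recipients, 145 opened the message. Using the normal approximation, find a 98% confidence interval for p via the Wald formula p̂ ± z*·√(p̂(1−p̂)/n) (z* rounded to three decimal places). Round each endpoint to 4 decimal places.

The sample proportion is 145/411 = 0.35280.
SE(p̂) = √(0.35280·0.64720/411) = 0.023570.
For 98% confidence, z* = 2.326.
Margin of error: 2.326 × 0.023570 = 0.05482.
CI: 0.35280 ± 0.05482 = (0.2980, 0.4076).

(0.2980, 0.4076)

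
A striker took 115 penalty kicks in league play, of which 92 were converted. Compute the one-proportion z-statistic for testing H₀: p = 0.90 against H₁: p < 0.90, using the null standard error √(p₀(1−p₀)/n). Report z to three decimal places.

Sample proportion p̂ = 92/115 = 0.80000.
Under H₀, SE = √(p₀(1−p₀)/n) = √(0.90·0.10/115) = √0.000782609 = 0.027975.
z = (0.80000 − 0.90)/0.027975 = -0.10000/0.027975 = -3.575.

z = -3.575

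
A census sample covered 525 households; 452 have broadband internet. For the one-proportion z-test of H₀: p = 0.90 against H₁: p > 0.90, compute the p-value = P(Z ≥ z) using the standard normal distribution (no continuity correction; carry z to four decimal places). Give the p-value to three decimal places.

With x = 452 successes in n = 525, p̂ = 0.86095.
Null standard error: √(0.90·0.10/525) = √0.000171429 = 0.013093.
z = (p̂ − p₀)/SE = (452/525 − 0.90)/0.013093 ≈ -2.9823.
p-value = P(Z ≥ z) with z = -2.9823 → 0.999.

p-value = 0.999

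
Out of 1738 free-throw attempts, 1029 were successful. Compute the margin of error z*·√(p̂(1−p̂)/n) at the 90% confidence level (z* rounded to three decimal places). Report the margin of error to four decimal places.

ME = 0.0194

The sample proportion is 1029/1738 = 0.59206.
Standard error of p̂: √(0.241525/1738) = √0.000138967 = 0.011788.
For 90% confidence, z* = 1.645.
ME = 1.645·0.011788 = 0.0194.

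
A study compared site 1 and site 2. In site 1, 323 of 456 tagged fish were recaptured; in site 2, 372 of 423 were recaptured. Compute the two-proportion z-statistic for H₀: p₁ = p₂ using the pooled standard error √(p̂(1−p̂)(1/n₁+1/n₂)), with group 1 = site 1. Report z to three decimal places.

z = -6.230

Sample proportions: p̂₁ = 323/456 = 0.70833 and p̂₂ = 372/423 = 0.87943.
Pooled p̂ = (323+372)/(456+423) = 695/879 = 0.79067.
SE = √[p̂(1−p̂)(1/n₁+1/n₂)] = √[0.79067·0.20933·(1/456+1/423)] ≈ 0.027463.
z = (p̂₁ − p̂₂)/SE = (0.70833 − 0.87943)/0.027463 = -0.17110/0.027463 = -6.230.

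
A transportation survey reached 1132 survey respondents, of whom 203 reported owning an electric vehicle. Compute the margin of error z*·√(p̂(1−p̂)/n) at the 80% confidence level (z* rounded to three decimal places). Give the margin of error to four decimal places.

With x = 203 successes in n = 1132, p̂ = 0.17933.
SE(p̂) = √(0.17933·0.82067/1132) = 0.011402.
For 80% confidence, z* = 1.282.
ME = 1.282·0.011402 = 0.0146.

ME = 0.0146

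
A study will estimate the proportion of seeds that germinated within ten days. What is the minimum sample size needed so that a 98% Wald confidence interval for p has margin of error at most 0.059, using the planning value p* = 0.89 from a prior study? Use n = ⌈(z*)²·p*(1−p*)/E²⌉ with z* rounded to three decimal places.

The 98% critical value is z* = 2.326.
p*(1−p*) = 0.89·0.11 = 0.0979.
(z*)²·p*(1−p*)/E² = 5.410276·0.0979/0.003481 = 152.159.
Rounding up, n = 153.

n = 153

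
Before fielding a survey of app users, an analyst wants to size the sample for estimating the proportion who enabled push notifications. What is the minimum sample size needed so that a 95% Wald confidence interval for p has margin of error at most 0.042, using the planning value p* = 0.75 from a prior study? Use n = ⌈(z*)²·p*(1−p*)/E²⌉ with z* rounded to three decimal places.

For 95% confidence, z* = 1.960.
p*(1−p*) = 0.75·0.25 = 0.1875.
(z*)²·p*(1−p*)/E² = 3.841600·0.1875/0.001764 = 408.333.
Rounding up, n = 409.

n = 409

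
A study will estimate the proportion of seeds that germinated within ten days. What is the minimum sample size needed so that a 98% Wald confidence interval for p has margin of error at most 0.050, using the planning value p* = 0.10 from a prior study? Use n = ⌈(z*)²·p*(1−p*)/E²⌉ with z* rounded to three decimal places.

n = 195

The 98% critical value is z* = 2.326.
p*(1−p*) = 0.10·0.90 = 0.0900.
(z*)²·p*(1−p*)/E² = 5.410276·0.0900/0.002500 = 194.770.
Rounding up, n = 195.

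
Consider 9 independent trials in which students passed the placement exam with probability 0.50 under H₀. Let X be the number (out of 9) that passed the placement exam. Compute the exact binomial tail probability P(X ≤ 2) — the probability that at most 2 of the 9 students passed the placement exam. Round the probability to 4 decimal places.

X ~ Binomial(n=9, p=0.50).
P(X ≤ 2) = C(9,0)·0.50^0·0.50^9 + C(9,1)·0.50^1·0.50^8 + C(9,2)·0.50^2·0.50^7.
= 0.001953 + 0.017578 + 0.070312 = 0.0898.

P = 0.0898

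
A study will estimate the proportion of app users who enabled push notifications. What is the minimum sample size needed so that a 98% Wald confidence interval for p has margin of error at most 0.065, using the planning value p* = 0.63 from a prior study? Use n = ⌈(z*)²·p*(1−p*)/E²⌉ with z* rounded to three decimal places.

n = 299

The 98% critical value is z* = 2.326.
p*(1−p*) = 0.63·0.37 = 0.2331.
(z*)²·p*(1−p*)/E² = 5.410276·0.2331/0.004225 = 298.494.
Rounding up, n = 299.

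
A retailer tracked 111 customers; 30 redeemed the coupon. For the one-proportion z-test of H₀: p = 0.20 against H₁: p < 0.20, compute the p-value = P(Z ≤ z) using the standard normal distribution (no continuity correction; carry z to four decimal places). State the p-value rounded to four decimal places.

p-value = 0.9679

Sample proportion p̂ = 30/111 = 0.27027.
Under H₀, SE = √(p₀(1−p₀)/n) = √(0.20·0.80/111) = √0.001441441 = 0.037966.
Test statistic (full precision, shown to 4 dp): z = (30/111 − 0.20)/SE₀ ≈ 1.8509.
From the standard normal, P(Z ≤ z) = 0.9679.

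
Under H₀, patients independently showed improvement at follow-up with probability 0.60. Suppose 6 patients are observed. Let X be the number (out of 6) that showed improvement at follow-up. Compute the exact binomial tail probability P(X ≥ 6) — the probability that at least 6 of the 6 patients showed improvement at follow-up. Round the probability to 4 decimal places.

X ~ Binomial(n=6, p=0.60).
P(X ≥ 6) = C(6,6)·0.60^6·0.40^0.
= 0.046656 = 0.0467.

P = 0.0467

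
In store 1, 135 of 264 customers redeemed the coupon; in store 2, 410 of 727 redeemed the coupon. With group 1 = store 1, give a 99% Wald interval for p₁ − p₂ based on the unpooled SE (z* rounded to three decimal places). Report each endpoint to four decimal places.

p̂₁ = 135/264 = 0.51136, p̂₂ = 410/727 = 0.56396; p̂₁ − p̂₂ = -0.05260.
SE = √(0.000946481 + 0.000338252) = √0.001284733 = 0.035843.
For 99% confidence, z* = 2.576. Margin = 2.576·0.035843 = 0.09233.
Interval: -0.05260 ± 0.09233 → (-0.1449, 0.0397).

(-0.1449, 0.0397)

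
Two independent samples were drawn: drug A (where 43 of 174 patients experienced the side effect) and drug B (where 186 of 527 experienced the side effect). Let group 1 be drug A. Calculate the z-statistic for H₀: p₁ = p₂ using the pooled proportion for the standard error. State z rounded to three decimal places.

Sample proportions: p̂₁ = 43/174 = 0.24713 and p̂₂ = 186/527 = 0.35294.
Pooling: p̂ = 229/701 = 0.32668.
SE = √[p̂(1−p̂)(1/n₁+1/n₂)] = √[0.32668·0.67332·(1/174+1/527)] ≈ 0.041006.
z = (p̂₁ − p̂₂)/SE = (0.24713 − 0.35294)/0.041006 = -0.10581/0.041006 = -2.580.

z = -2.580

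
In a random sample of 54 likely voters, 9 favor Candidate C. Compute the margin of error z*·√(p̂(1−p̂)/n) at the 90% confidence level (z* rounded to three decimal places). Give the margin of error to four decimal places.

Sample proportion p̂ = 9/54 = 0.16667.
SE(p̂) = √(0.16667·0.83333/54) = 0.050715.
For 90% confidence, z* = 1.645.
Margin of error = z*·SE = 1.645 × 0.050715 = 0.0834.

ME = 0.0834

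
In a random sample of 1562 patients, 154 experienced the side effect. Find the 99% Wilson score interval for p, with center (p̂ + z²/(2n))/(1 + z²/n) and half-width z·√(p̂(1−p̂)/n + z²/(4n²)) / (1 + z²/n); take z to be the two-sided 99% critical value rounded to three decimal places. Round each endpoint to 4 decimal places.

(0.0808, 0.1198)

p̂ = 154/1562 = 0.09859; z = 2.576, so z² = 6.635776.
Denominator 1 + z²/n = 1 + 6.635776/1562 = 1.004248.
Center = (0.09859 + 0.002124)/1.004248 = 0.10029.
Radicand: p̂(1−p̂)/n + z²/(4n²) = 0.000056896 + 0.000000680 = 0.000057576.
Half-width = z·√(radicand)/denom = 2.576·0.007588/1.004248 = 0.01946.
CI: 0.10029 ± 0.01946 = (0.0808, 0.1198).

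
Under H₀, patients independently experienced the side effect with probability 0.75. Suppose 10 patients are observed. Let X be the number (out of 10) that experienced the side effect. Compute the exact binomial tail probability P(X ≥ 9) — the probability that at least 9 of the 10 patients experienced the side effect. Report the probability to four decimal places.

P = 0.2440

X ~ Binomial(n=10, p=0.75).
P(X ≥ 9) = C(10,9)·0.75^9·0.25^1 + C(10,10)·0.75^10·0.25^0.
= 0.187712 + 0.056314 = 0.2440.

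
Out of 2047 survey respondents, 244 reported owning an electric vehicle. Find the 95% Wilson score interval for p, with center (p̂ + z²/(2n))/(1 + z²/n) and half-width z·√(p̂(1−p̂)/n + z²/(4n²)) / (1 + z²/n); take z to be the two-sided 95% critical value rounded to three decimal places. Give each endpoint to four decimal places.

Here p̂ = 244/2047 = 0.11920 and z = 1.960 (z² = 3.841600).
1 + z²/n = 1.001877.
Center = (0.11920 + 0.000938)/1.001877 = 0.11991.
Radicand: p̂(1−p̂)/n + z²/(4n²) = 0.000051290 + 0.000000229 = 0.000051519.
Half-width = 1.960·√0.000051519/1.001877 = 0.01404.
CI: 0.11991 ± 0.01404 = (0.1059, 0.1340).

(0.1059, 0.1340)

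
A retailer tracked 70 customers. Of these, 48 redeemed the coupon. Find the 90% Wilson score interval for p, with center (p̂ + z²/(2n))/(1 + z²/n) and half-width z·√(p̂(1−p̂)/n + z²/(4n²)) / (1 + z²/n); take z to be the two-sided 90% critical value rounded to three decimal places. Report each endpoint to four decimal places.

(0.5890, 0.7686)

p̂ = 48/70 = 0.68571; z = 1.645, so z² = 2.706025.
Denominator 1 + z²/n = 1 + 2.706025/70 = 1.038658.
Center = (0.68571 + 0.019329)/1.038658 = 0.67880.
Radicand: p̂(1−p̂)/n + z²/(4n²) = 0.003078717 + 0.000138063 = 0.003216780.
Half-width = z·√(radicand)/denom = 1.645·0.056717/1.038658 = 0.08983.
So the interval runs from 0.5890 to 0.7686.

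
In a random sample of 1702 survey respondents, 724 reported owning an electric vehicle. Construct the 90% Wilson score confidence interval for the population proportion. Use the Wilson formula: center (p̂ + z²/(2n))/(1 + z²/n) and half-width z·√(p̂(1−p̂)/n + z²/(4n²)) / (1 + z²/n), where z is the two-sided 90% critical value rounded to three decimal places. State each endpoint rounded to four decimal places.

(0.4058, 0.4452)

p̂ = 724/1702 = 0.42538; z = 1.645, so z² = 2.706025.
Denominator 1 + z²/n = 1 + 2.706025/1702 = 1.001590.
Center = (0.42538 + 0.000795)/1.001590 = 0.42550.
Radicand: p̂(1−p̂)/n + z²/(4n²) = 0.000143615 + 0.000000234 = 0.000143849.
Half-width = 1.645·√0.000143849/1.001590 = 0.01970.
CI: 0.42550 ± 0.01970 = (0.4058, 0.4452).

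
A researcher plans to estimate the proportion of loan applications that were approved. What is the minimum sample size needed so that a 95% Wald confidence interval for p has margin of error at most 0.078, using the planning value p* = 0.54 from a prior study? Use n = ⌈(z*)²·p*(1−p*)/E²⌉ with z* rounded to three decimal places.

n = 157

For 95% confidence, z* = 1.960.
p*(1−p*) = 0.2484.
(z*)²·p*(1−p*)/E² = 3.841600·0.2484/0.006084 = 156.846.
⌈156.846⌉ = 157.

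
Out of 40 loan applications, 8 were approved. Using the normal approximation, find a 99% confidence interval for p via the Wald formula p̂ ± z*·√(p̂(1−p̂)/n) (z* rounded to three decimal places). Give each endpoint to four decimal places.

Sample proportion p̂ = 8/40 = 0.20000.
SE = √(p̂(1−p̂)/n) = √(0.160000/40) = 0.063246.
The 99% critical value is z* = 2.576.
Margin = 2.576·0.063246 = 0.16292.
So the interval runs from 0.0371 to 0.3629.

(0.0371, 0.3629)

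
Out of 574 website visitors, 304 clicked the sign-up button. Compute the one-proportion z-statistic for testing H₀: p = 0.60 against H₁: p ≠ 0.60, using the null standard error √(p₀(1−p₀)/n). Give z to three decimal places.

Sample proportion p̂ = 304/574 = 0.52962.
Under H₀, SE = √(p₀(1−p₀)/n) = √(0.60·0.40/574) = √0.000418118 = 0.020448.
z = (p̂ − p₀)/SE = (0.52962 − 0.60)/0.020448 = -3.442.

z = -3.442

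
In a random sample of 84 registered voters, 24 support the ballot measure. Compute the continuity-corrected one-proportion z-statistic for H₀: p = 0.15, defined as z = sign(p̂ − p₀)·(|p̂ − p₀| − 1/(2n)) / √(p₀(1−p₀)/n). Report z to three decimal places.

z = 3.331

With x = 24 successes in n = 84, p̂ = 0.28571. p̂ − p₀ = 0.135714.
Continuity correction 1/(2n) = 1/168 = 0.005952.
Corrected numerator: |0.135714| − 0.005952 = 0.129762.
Null standard error: √(0.15·0.85/84) = √0.001517857 = 0.038960.
z = +0.129762/0.038960 = 3.331.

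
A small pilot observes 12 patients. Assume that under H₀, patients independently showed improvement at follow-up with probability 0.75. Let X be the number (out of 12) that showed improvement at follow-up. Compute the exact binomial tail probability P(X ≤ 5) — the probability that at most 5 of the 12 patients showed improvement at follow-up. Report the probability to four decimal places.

X ~ Binomial(n=12, p=0.75).
P(X ≤ 5) = Σ_{j=0}^{5} C(12,j)·0.75^j·0.25^{12−j}.
= 0.000000 + 0.000002 + 0.000035 + 0.000354 + 0.002390 + 0.011471 = 0.0143.

P = 0.0143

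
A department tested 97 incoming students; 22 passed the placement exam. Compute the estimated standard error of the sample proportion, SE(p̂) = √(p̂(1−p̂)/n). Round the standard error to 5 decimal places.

SE = 0.04252

With x = 22 successes in n = 97, p̂ = 0.22680.
p̂(1−p̂) = 0.175362.
SE = √(0.175362/97) = √0.001807856 = 0.04252.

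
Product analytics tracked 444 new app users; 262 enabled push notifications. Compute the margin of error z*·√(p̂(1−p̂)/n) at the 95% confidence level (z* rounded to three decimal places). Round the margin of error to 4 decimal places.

ME = 0.0457

The sample proportion is 262/444 = 0.59009.
SE = √(p̂(1−p̂)/n) = √(0.241884/444) = 0.023341.
For 95% confidence, z* = 1.960.
ME = 1.960·0.023341 = 0.0457.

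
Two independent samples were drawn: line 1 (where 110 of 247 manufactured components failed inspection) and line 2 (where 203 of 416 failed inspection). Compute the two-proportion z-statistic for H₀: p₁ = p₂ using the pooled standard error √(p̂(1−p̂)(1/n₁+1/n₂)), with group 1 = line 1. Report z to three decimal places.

z = -1.063

Sample proportions: p̂₁ = 110/247 = 0.44534 and p̂₂ = 203/416 = 0.48798.
Pooling: p̂ = 313/663 = 0.47210.
SE = √[p̂(1−p̂)(1/n₁+1/n₂)] = √[0.47210·0.52790·(1/247+1/416)] ≈ 0.040101.
z = -0.04264/0.040101 = -1.063.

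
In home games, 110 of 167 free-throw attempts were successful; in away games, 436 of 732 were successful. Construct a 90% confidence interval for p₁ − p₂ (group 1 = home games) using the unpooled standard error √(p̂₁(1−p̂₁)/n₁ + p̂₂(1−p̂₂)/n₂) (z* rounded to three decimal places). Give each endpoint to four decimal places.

(-0.0043, 0.1304)

p̂₁ = 110/167 = 0.65868, p̂₂ = 436/732 = 0.59563; p̂₁ − p̂₂ = 0.06305.
SE = √(0.001346226 + 0.000329037) = √0.001675263 = 0.040930.
The 90% critical value is z* = 1.645. Margin = 1.645·0.040930 = 0.06733.
CI: 0.06305 ± 0.06733 = (-0.0043, 0.1304).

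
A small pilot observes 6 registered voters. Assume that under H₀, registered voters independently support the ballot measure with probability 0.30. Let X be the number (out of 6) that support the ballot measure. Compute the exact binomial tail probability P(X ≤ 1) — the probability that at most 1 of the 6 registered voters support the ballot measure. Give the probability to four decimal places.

P = 0.4202

X is binomial with n = 6 and p = 0.30.
P(X ≤ 1) = C(6,0)·0.30^0·0.70^6 + C(6,1)·0.30^1·0.70^5.
= 0.117649 + 0.302526 = 0.4202.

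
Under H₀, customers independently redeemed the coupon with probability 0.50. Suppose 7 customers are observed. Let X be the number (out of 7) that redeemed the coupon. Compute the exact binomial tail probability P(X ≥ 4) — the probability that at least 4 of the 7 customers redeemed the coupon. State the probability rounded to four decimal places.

P = 0.5000

X is binomial with n = 7 and p = 0.50.
P(X ≥ 4) = C(7,4)·0.50^4·0.50^3 + C(7,5)·0.50^5·0.50^2 + C(7,6)·0.50^6·0.50^1 + C(7,7)·0.50^7·0.50^0.
= 0.273438 + 0.164062 + 0.054688 + 0.007812 = 0.5000.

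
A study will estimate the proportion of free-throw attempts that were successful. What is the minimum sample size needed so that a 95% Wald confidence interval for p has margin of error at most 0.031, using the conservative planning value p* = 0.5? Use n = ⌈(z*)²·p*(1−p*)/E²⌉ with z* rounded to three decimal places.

n = 1000

For 95% confidence, z* = 1.960.
p*(1−p*) = 0.2500.
(z*)²·p*(1−p*)/E² = 3.841600·0.2500/0.000961 = 999.376.
⌈999.376⌉ = 1000.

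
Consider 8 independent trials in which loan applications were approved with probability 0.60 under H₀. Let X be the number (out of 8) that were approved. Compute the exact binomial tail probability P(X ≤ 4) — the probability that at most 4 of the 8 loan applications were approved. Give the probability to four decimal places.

X is binomial with n = 8 and p = 0.60.
P(X ≤ 4) = Σ_{j=0}^{4} C(8,j)·0.60^j·0.40^{8−j}.
= 0.000655 + 0.007864 + 0.041288 + 0.123863 + 0.232243 = 0.4059.

P = 0.4059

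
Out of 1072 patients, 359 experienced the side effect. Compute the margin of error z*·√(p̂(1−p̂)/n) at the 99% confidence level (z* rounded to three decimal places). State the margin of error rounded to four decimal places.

ME = 0.0371

p̂ = 359/1072 = 0.33489.
SE(p̂) = √(0.33489·0.66511/1072) = 0.014415.
The 99% critical value is z* = 2.576.
So ME = 0.0371.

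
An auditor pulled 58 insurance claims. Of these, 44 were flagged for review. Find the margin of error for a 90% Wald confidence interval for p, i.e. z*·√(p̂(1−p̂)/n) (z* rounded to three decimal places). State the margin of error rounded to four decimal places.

ME = 0.0924

With x = 44 successes in n = 58, p̂ = 0.75862.
SE(p̂) = √(0.75862·0.24138/58) = 0.056189.
The 90% critical value is z* = 1.645.
ME = 1.645·0.056189 = 0.0924.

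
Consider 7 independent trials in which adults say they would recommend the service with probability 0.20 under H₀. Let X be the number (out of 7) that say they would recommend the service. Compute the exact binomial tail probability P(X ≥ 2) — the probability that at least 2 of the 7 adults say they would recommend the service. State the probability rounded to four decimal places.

P = 0.4233

X ~ Binomial(n=7, p=0.20).
P(X ≥ 2) = Σ_{j=2}^{7} C(7,j)·0.20^j·0.80^{7−j}.
= 0.275251 + 0.114688 + 0.028672 + 0.004301 + 0.000358 + 0.000013 = 0.4233.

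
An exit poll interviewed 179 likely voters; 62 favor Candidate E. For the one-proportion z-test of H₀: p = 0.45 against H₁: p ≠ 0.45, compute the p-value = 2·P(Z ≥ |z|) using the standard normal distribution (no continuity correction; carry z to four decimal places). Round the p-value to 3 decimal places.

The sample proportion is 62/179 = 0.34637.
Under H₀, SE = √(p₀(1−p₀)/n) = √(0.45·0.55/179) = √0.001382682 = 0.037184.
z = (p̂ − p₀)/SE = (62/179 − 0.45)/0.037184 ≈ -2.7870.
From the standard normal, 2·P(Z ≥ |z|) = 0.005.

p-value = 0.005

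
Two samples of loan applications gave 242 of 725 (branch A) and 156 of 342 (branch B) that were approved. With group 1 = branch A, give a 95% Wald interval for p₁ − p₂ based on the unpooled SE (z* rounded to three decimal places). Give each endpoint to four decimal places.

p̂₁ = 0.33379, p̂₂ = 0.45614, so the observed difference is -0.12235.
SE = √(0.000306725 + 0.000725369) = √0.001032094 = 0.032126.
For 95% confidence, z* = 1.960. Margin of error = 0.06297.
So the interval runs from -0.1853 to -0.0594.

(-0.1853, -0.0594)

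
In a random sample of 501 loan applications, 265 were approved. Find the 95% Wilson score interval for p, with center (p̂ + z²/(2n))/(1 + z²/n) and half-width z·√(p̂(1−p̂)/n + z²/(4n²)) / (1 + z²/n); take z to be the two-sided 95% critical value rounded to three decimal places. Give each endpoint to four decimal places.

Here p̂ = 265/501 = 0.52894 and z = 1.960 (z² = 3.841600).
Denominator 1 + z²/n = 1 + 3.841600/501 = 1.007668.
Adjusted center: (0.52894 + z²/(2n))/1.007668 = 0.52872.
Radicand: p̂(1−p̂)/n + z²/(4n²) = 0.000497330 + 0.000003826 = 0.000501156.
Half-width = z·√(radicand)/denom = 1.960·0.022387/1.007668 = 0.04354.
So the interval runs from 0.4852 to 0.5723.

(0.4852, 0.5723)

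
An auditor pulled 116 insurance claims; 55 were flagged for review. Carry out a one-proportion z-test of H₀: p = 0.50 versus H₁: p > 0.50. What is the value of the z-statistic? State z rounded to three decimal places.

z = -0.557

Sample proportion p̂ = 55/116 = 0.47414.
SE₀ = √(0.50·0.50/116) = 0.046424.
Test statistic: z = -0.02586/0.046424 = -0.557.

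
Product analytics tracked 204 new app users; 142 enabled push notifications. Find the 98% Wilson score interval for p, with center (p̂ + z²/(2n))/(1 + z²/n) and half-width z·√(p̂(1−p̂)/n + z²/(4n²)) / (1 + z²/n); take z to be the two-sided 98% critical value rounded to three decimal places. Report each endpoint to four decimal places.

Here p̂ = 142/204 = 0.69608 and z = 2.326 (z² = 5.410276).
1 + z²/n = 1.026521.
Center = (0.69608 + 0.013260)/1.026521 = 0.69101.
Radicand: p̂(1−p̂)/n + z²/(4n²) = 0.001037026 + 0.000032501 = 0.001069527.
Half-width = 2.326·√0.001069527/1.026521 = 0.07410.
CI: 0.69101 ± 0.07410 = (0.6169, 0.7651).

(0.6169, 0.7651)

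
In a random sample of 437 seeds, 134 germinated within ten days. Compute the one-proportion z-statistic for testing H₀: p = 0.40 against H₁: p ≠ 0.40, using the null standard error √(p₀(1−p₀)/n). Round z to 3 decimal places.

Sample proportion p̂ = 134/437 = 0.30664.
SE₀ = √(0.40·0.60/437) = 0.023435.
z = (0.30664 − 0.40)/0.023435 = -0.09336/0.023435 = -3.984.

z = -3.984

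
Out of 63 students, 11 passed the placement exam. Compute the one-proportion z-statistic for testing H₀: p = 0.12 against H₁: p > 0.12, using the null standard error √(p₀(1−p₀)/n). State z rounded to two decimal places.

With x = 11 successes in n = 63, p̂ = 0.17460.
Under H₀, SE = √(p₀(1−p₀)/n) = √(0.12·0.88/63) = √0.001676190 = 0.040941.
z = (0.17460 − 0.12)/0.040941 = 0.05460/0.040941 = 1.33.

z = 1.33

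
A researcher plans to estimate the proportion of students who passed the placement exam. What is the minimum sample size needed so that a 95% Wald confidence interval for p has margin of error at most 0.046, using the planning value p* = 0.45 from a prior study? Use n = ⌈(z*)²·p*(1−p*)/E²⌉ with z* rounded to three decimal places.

z* = 1.960 at the 95% level.
p*(1−p*) = 0.45·0.55 = 0.2475.
Required n before rounding: 3.841600 × 0.2475 / 0.046² = 449.336.
⌈449.336⌉ = 450.

n = 450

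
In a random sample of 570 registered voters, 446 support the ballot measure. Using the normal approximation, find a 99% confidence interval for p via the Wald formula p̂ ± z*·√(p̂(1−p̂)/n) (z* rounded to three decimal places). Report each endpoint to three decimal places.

(0.738, 0.827)

The sample proportion is 446/570 = 0.78246.
SE(p̂) = √(0.78246·0.21754/570) = 0.017281.
For 99% confidence, z* = 2.576.
Margin of error: 2.576 × 0.017281 = 0.04452.
Interval: 0.78246 ± 0.04452 → (0.738, 0.827).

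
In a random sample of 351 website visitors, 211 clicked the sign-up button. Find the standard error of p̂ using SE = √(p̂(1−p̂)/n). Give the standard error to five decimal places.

SE = 0.02614

p̂ = 211/351 = 0.60114.
p̂(1−p̂) = 0.239771.
SE = √(0.239771/351) = √0.000683108 = 0.02614.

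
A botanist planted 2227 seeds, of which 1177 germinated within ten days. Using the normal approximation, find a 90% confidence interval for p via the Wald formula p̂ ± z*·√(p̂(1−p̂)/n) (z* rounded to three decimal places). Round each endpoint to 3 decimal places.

With x = 1177 successes in n = 2227, p̂ = 0.52851.
SE = √(p̂(1−p̂)/n) = √(0.249187/2227) = 0.010578.
For 90% confidence, z* = 1.645.
Margin = 1.645·0.010578 = 0.01740.
CI: 0.52851 ± 0.01740 = (0.511, 0.546).

(0.511, 0.546)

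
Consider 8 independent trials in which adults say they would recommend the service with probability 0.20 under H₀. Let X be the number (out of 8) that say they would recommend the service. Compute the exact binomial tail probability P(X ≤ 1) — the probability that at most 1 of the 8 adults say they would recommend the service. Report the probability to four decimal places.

P = 0.5033

X ~ Binomial(n=8, p=0.20).
P(X ≤ 1) = C(8,0)·0.20^0·0.80^8 + C(8,1)·0.20^1·0.80^7.
= 0.167772 + 0.335544 = 0.5033.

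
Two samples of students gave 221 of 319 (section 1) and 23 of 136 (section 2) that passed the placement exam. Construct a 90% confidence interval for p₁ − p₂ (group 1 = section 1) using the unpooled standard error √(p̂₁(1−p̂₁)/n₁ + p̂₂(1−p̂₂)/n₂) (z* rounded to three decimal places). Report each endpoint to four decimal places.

(0.4558, 0.5915)

p̂₁ = 221/319 = 0.69279, p̂₂ = 23/136 = 0.16912; p̂₁ − p̂₂ = 0.52367.
SE = √(0.000667185 + 0.001033212) = √0.001700397 = 0.041236.
For 90% confidence, z* = 1.645. Margin of error = 0.06783.
Interval: 0.52367 ± 0.06783 → (0.4558, 0.5915).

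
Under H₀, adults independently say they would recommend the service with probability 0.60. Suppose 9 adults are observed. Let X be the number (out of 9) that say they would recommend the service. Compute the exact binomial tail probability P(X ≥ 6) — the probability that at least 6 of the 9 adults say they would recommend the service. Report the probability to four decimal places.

X is binomial with n = 9 and p = 0.60.
P(X ≥ 6) = C(9,6)·0.60^6·0.40^3 + C(9,7)·0.60^7·0.40^2 + C(9,8)·0.60^8·0.40^1 + C(9,9)·0.60^9·0.40^0.
= 0.250823 + 0.161243 + 0.060466 + 0.010078 = 0.4826.

P = 0.4826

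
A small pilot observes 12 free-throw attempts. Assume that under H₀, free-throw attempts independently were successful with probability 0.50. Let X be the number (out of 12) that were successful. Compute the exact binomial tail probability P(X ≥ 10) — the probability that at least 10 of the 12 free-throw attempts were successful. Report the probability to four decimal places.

P = 0.0193

X ~ Binomial(n=12, p=0.50).
P(X ≥ 10) = C(12,10)·0.50^10·0.50^2 + C(12,11)·0.50^11·0.50^1 + C(12,12)·0.50^12·0.50^0.
= 0.016113 + 0.002930 + 0.000244 = 0.0193.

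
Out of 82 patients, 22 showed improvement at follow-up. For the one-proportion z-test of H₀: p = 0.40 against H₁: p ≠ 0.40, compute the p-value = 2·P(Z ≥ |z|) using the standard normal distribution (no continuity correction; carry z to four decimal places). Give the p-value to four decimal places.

p̂ = 22/82 = 0.26829.
Null standard error: √(0.40·0.60/82) = √0.002926829 = 0.054100.
Test statistic (full precision, shown to 4 dp): z = (22/82 − 0.40)/SE₀ ≈ -2.4345.
p-value = 2·P(Z ≥ |z|) with z = -2.4345 → 0.0149.

p-value = 0.0149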